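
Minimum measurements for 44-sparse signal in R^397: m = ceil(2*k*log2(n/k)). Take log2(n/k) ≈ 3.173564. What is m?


log2(n/k) = log2(397/44) ≈ 3.173564.
2*k*log2(n/k) ≈ 2*44*3.173564 = 279.273632.
m = ceil(279.273632) = 280.

280


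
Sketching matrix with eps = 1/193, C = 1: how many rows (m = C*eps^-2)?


1/eps = 193.
(1/eps)^2 = 37249.
m = 1*37249 = 37249.

37249


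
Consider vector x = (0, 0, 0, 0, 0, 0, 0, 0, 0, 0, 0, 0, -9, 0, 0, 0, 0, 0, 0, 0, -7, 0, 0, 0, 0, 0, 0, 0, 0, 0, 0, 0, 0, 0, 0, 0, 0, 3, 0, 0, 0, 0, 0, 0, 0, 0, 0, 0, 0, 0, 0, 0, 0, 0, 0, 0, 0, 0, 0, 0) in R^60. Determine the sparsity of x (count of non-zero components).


Non-zero positions: [12, 20, 37].
Sparsity = 3.

3


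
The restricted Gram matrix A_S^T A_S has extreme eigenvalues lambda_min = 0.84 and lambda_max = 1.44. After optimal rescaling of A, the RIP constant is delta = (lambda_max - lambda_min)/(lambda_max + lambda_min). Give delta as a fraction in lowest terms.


lambda_max - lambda_min = 1.44 - 0.84 = 0.60.
lambda_max + lambda_min = 1.44 + 0.84 = 2.28.
delta = 0.60/2.28 = 60/228 = 5/19.

5/19


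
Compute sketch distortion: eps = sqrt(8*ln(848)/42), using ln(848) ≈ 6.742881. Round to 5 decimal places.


ln(848) ≈ 6.742881.
8*ln(N)/m ≈ 8*6.742881/42 ≈ 1.28435829.
eps = sqrt(1.28435829) ≈ 1.1332953 ≈ 1.13330.

1.13330


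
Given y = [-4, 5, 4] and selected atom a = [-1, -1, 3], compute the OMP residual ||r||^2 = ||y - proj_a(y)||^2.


a^T a = 11.
a^T y = 11.
coeff = 11/11 = 1.
||r||^2 = 46.

46


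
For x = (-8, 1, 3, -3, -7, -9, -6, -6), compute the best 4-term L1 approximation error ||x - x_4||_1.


Sorted |x_i| descending: [9, 8, 7, 6, 6, 3, 3, 1]
Keep top 4: [9, 8, 7, 6]
Tail entries: [6, 3, 3, 1]
L1 error = sum of tail = 13.

13


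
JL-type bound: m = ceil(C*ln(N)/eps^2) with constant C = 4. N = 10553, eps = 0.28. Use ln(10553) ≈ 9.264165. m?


ln(10553) ≈ 9.264165.
eps^2 = 0.28^2 = 0.0784.
C*ln(N)/eps^2 ≈ 4*9.264165/0.0784 ≈ 472.6615.
m = ceil(472.6615) = 473.

473


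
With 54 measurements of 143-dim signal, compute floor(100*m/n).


100*m/n = 100*54/143 ≈ 37.7622.
floor = 37.

37


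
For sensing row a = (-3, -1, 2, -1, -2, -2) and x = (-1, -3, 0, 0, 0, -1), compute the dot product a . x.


Non-zero terms: ['-3*-1', '-1*-3', '-2*-1']
Products: [3, 3, 2]
y = sum = 8.

8


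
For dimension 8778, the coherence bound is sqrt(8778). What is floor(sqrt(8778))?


93^2 = 8649 <= 8778 < 8836 = 94^2, so 93 <= sqrt(8778) < 94.
floor(sqrt(8778)) = 93.

93


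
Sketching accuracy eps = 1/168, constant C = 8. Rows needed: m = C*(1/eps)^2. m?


1/eps = 168.
(1/eps)^2 = 28224.
m = 8*28224 = 225792.

225792


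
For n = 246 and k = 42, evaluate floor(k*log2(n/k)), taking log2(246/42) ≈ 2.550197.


log2(n/k) = log2(246/42) ≈ 2.550197.
k*log2(n/k) ≈ 42*2.550197 = 107.108274.
floor(107.108274) = 107.

107


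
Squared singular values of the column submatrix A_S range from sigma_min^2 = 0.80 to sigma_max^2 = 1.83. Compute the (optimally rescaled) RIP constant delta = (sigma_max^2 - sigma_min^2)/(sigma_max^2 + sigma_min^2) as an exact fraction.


lambda_max - lambda_min = 1.83 - 0.80 = 1.03.
lambda_max + lambda_min = 1.83 + 0.80 = 2.63.
delta = 1.03/2.63 = 103/263.

103/263


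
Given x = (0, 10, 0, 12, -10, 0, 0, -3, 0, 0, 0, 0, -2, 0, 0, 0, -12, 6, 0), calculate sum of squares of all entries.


Non-zero entries: [(1, 10), (3, 12), (4, -10), (7, -3), (12, -2), (16, -12), (17, 6)]
Squares: [100, 144, 100, 9, 4, 144, 36]
||x||_2^2 = sum = 537.

537


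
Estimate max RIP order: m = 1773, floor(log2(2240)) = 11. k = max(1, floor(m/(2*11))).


floor(log2(2240)) = 11.
2*11 = 22.
m/(2*floor(log2(n))) = 1773/22 ≈ 80.5909.
floor = 80.
k = max(1, 80) = 80.

80


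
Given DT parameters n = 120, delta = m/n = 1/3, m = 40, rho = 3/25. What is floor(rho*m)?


m = 1/3*120 = 40.
rho = 3/25.
rho*m = 3/25*40 = 4.8.
k = floor(4.8) = 4.

4


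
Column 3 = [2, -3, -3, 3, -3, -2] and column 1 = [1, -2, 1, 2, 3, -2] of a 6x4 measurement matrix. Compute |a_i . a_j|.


Inner product: 2*1 + -3*-2 + -3*1 + 3*2 + -3*3 + -2*-2
Products: [2, 6, -3, 6, -9, 4]
Sum = 6.
|dot| = 6.

6


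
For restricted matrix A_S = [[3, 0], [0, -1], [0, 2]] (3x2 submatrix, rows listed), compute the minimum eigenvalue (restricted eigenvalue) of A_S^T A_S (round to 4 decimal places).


A_S^T A_S = [[9, 0], [0, 5]].
trace = 14.
det = 45.
disc = trace^2 - 4*det = 196 - 4*45 = 16.
sqrt(16) = 4.
lam_min = (14 - 4)/2 = 5 = 5.0000.

5.0000


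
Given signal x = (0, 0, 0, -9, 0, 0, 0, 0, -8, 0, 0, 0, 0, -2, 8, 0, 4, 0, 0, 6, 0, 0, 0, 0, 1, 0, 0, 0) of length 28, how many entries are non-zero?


Non-zero positions: [3, 8, 13, 14, 16, 19, 24].
Sparsity = 7.

7


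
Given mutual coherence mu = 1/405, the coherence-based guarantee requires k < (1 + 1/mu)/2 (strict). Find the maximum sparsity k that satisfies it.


1/mu = 405.
1 + 1/mu = 406.
(1 + 1/mu)/2 = 203 is an integer and the inequality is strict, so k_max = 203 - 1 = 202.

202


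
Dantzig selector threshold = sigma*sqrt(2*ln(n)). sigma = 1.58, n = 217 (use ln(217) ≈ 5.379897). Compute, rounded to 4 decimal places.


ln(217) ≈ 5.379897.
2*ln(n) ≈ 10.759794.
sqrt(2*ln(n)) ≈ sqrt(10.759794) ≈ 3.280212.
threshold ≈ 1.58*3.280212 = 5.18273496 ≈ 5.1827.

5.1827


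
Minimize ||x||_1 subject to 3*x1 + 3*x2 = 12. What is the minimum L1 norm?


Axis intercepts:
  x1 = 4, x2 = 0: L1 = 4
  x1 = 0, x2 = 4: L1 = 4
x* = (4, 0)
||x*||_1 = 4.

4


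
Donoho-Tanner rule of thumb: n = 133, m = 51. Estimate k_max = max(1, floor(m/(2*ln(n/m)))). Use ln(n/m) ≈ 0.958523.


n/m = 133/51.
ln(n/m) ≈ 0.958523.
2*ln(n/m) ≈ 1.917046.
m/(2*ln(n/m)) ≈ 51/1.917046 ≈ 26.6034.
floor = 26.
k_max = max(1, 26) = 26.

26


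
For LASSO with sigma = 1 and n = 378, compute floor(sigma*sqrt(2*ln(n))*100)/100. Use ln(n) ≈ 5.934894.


ln(378) ≈ 5.934894.
2*ln(n) ≈ 11.869788.
sqrt(2*ln(n)) ≈ sqrt(11.869788) ≈ 3.445256.
lambda ≈ 1*3.445256 = 3.445256.
floor(lambda*100)/100 = 3.44.

3.44


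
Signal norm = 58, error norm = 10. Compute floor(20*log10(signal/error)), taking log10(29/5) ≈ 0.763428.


||x||/||e|| = 58/10 = 29/5.
log10(29/5) ≈ 0.763428.
20*log10(||x||/||e||) ≈ 20*0.763428 = 15.26856.
floor(15.26856) = 15.

15


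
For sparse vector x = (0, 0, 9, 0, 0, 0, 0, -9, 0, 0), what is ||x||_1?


Non-zero entries: [(2, 9), (7, -9)]
Absolute values: [9, 9]
||x||_1 = sum = 18.

18


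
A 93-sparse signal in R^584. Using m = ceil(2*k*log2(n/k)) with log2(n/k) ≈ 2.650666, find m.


log2(n/k) = log2(584/93) ≈ 2.650666.
2*k*log2(n/k) ≈ 2*93*2.650666 = 493.023876.
m = ceil(493.023876) = 494.

494


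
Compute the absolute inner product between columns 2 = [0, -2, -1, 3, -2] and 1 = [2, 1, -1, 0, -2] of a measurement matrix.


Inner product: 0*2 + -2*1 + -1*-1 + 3*0 + -2*-2
Products: [0, -2, 1, 0, 4]
Sum = 3.
|dot| = 3.

3


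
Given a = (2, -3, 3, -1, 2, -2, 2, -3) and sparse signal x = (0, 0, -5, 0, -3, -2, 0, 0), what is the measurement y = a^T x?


Non-zero terms: ['3*-5', '2*-3', '-2*-2']
Products: [-15, -6, 4]
y = sum = -17.

-17


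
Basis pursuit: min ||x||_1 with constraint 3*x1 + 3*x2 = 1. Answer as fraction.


Axis intercepts:
  x1 = 1/3, x2 = 0: L1 = 1/3
  x1 = 0, x2 = 1/3: L1 = 1/3
x* = (1/3, 0)
||x*||_1 = 1/3.

1/3


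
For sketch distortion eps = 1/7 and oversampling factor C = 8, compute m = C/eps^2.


1/eps = 7.
(1/eps)^2 = 49.
m = 8*49 = 392.

392


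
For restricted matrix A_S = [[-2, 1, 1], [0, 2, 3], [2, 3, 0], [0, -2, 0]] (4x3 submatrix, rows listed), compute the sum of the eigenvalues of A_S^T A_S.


Sum of eigenvalues of A_S^T A_S = trace(A_S^T A_S) = sum of squared column norms of A_S.
A_S^T A_S diagonal: [8, 18, 10].
trace = 8 + 18 + 10 = 36.

36


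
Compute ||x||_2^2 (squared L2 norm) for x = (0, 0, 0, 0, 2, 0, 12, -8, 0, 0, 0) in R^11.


Non-zero entries: [(4, 2), (6, 12), (7, -8)]
Squares: [4, 144, 64]
||x||_2^2 = sum = 212.

212


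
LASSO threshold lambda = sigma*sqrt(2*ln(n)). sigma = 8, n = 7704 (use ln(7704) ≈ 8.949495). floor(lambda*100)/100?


ln(7704) ≈ 8.949495.
2*ln(n) ≈ 17.89899.
sqrt(2*ln(n)) ≈ sqrt(17.89899) ≈ 4.23072.
lambda ≈ 8*4.23072 = 33.84576.
floor(lambda*100)/100 = 33.84.

33.84


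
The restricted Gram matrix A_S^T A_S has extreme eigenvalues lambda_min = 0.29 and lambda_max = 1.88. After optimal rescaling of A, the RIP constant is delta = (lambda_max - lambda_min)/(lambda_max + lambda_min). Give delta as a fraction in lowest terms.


lambda_max - lambda_min = 1.88 - 0.29 = 1.59.
lambda_max + lambda_min = 1.88 + 0.29 = 2.17.
delta = 1.59/2.17 = 159/217.

159/217


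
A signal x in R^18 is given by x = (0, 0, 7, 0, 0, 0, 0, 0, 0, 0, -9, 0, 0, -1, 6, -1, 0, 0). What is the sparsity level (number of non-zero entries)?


Non-zero positions: [2, 10, 13, 14, 15].
Sparsity = 5.

5


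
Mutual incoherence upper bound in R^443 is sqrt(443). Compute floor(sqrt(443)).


21^2 = 441 <= 443 < 484 = 22^2, so 21 <= sqrt(443) < 22.
floor(sqrt(443)) = 21.

21


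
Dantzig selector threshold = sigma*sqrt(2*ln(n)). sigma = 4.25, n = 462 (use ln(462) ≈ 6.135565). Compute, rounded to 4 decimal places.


ln(462) ≈ 6.135565.
2*ln(n) ≈ 12.27113.
sqrt(2*ln(n)) ≈ sqrt(12.27113) ≈ 3.503017.
threshold ≈ 4.25*3.503017 = 14.88782225 ≈ 14.8878.

14.8878


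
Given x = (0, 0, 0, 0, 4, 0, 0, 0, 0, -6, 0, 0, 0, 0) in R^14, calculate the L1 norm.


Non-zero entries: [(4, 4), (9, -6)]
Absolute values: [4, 6]
||x||_1 = sum = 10.

10


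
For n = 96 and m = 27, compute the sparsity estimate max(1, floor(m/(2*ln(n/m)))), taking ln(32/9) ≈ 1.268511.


n/m = 96/27 = 32/9.
ln(n/m) ≈ 1.268511.
2*ln(n/m) ≈ 2.537022.
m/(2*ln(n/m)) ≈ 27/2.537022 ≈ 10.6424.
floor = 10.
k_max = max(1, 10) = 10.

10


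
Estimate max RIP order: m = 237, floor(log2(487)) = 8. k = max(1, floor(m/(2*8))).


floor(log2(487)) = 8.
2*8 = 16.
m/(2*floor(log2(n))) = 237/16 ≈ 14.8125.
floor = 14.
k = max(1, 14) = 14.

14


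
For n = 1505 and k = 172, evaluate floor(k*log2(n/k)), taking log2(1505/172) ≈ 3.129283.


log2(n/k) = log2(1505/172) ≈ 3.129283.
k*log2(n/k) ≈ 172*3.129283 = 538.236676.
floor(538.236676) = 538.

538


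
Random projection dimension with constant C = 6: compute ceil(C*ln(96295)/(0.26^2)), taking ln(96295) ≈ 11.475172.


ln(96295) ≈ 11.475172.
eps^2 = 0.26^2 = 0.0676.
C*ln(N)/eps^2 ≈ 6*11.475172/0.0676 ≈ 1018.5064.
m = ceil(1018.5064) = 1019.

1019


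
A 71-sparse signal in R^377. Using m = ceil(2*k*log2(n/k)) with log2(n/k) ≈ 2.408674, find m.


log2(n/k) = log2(377/71) ≈ 2.408674.
2*k*log2(n/k) ≈ 2*71*2.408674 = 342.031708.
m = ceil(342.031708) = 343.

343


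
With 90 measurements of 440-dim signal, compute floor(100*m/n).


100*m/n = 100*90/440 ≈ 20.4545.
floor = 20.

20


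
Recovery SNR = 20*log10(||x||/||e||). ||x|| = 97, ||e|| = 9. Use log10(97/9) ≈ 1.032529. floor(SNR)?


||x||/||e|| = 97/9.
log10(97/9) ≈ 1.032529.
20*log10(||x||/||e||) ≈ 20*1.032529 = 20.65058.
floor(20.65058) = 20.

20


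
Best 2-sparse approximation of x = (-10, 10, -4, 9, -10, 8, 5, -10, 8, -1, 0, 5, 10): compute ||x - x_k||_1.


Sorted |x_i| descending: [10, 10, 10, 10, 10, 9, 8, 8, 5, 5, 4, 1, 0]
Keep top 2: [10, 10]
Tail entries: [10, 10, 10, 9, 8, 8, 5, 5, 4, 1, 0]
L1 error = sum of tail = 70.

70


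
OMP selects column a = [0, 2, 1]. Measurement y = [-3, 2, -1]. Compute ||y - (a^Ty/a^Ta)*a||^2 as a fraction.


a^T a = 5.
a^T y = 3.
coeff = 3/5 = 3/5.
||r||^2 = 61/5.

61/5


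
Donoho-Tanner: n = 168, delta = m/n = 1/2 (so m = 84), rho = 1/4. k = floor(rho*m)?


m = 1/2*168 = 84.
rho = 1/4.
rho*m = 1/4*84 = 21.
k = floor(21) = 21.

21


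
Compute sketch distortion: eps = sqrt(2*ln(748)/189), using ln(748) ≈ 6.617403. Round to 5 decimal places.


ln(748) ≈ 6.617403.
2*ln(N)/m ≈ 2*6.617403/189 ≈ 0.07002543.
eps = sqrt(0.07002543) ≈ 0.2646232 ≈ 0.26462.

0.26462


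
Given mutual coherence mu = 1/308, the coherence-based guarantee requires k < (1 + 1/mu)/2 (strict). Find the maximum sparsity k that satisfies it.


1/mu = 308.
1 + 1/mu = 309.
(1 + 1/mu)/2 = 154.5 is not an integer, so k_max = floor(154.5) = 154.

154


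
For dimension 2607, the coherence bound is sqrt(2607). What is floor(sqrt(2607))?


51^2 = 2601 <= 2607 < 2704 = 52^2, so 51 <= sqrt(2607) < 52.
floor(sqrt(2607)) = 51.

51


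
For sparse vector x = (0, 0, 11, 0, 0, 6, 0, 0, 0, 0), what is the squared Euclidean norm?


Non-zero entries: [(2, 11), (5, 6)]
Squares: [121, 36]
||x||_2^2 = sum = 157.

157


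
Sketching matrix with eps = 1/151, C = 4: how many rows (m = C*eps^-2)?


1/eps = 151.
(1/eps)^2 = 22801.
m = 4*22801 = 91204.

91204


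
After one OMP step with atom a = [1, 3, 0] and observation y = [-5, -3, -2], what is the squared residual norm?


a^T a = 10.
a^T y = -14.
coeff = -14/10 = -7/5.
||r||^2 = 92/5.

92/5


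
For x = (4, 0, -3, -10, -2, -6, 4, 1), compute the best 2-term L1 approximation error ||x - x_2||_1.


Sorted |x_i| descending: [10, 6, 4, 4, 3, 2, 1, 0]
Keep top 2: [10, 6]
Tail entries: [4, 4, 3, 2, 1, 0]
L1 error = sum of tail = 14.

14


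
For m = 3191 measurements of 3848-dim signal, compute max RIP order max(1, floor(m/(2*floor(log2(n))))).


floor(log2(3848)) = 11.
2*11 = 22.
m/(2*floor(log2(n))) = 3191/22 ≈ 145.0455.
floor = 145.
k = max(1, 145) = 145.

145


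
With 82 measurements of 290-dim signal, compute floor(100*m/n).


100*m/n = 100*82/290 ≈ 28.2759.
floor = 28.

28


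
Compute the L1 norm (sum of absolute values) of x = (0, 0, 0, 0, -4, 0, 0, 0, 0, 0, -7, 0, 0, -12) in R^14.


Non-zero entries: [(4, -4), (10, -7), (13, -12)]
Absolute values: [4, 7, 12]
||x||_1 = sum = 23.

23


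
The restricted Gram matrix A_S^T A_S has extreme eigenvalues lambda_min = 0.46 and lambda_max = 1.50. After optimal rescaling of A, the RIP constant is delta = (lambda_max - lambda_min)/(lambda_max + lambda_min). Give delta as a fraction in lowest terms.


lambda_max - lambda_min = 1.50 - 0.46 = 1.04.
lambda_max + lambda_min = 1.50 + 0.46 = 1.96.
delta = 1.04/1.96 = 104/196 = 26/49.

26/49


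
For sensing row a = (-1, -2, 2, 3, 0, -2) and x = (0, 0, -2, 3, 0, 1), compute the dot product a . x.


Non-zero terms: ['2*-2', '3*3', '-2*1']
Products: [-4, 9, -2]
y = sum = 3.

3


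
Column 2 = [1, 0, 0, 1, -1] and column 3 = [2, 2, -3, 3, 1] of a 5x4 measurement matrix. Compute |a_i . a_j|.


Inner product: 1*2 + 0*2 + 0*-3 + 1*3 + -1*1
Products: [2, 0, 0, 3, -1]
Sum = 4.
|dot| = 4.

4


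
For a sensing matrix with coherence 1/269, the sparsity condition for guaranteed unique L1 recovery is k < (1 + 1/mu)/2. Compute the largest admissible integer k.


1/mu = 269.
1 + 1/mu = 270.
(1 + 1/mu)/2 = 135 is an integer and the inequality is strict, so k_max = 135 - 1 = 134.

134


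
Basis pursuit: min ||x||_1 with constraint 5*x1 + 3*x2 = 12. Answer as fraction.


Axis intercepts:
  x1 = 12/5, x2 = 0: L1 = 12/5
  x1 = 0, x2 = 4: L1 = 4
x* = (12/5, 0)
||x*||_1 = 12/5.

12/5


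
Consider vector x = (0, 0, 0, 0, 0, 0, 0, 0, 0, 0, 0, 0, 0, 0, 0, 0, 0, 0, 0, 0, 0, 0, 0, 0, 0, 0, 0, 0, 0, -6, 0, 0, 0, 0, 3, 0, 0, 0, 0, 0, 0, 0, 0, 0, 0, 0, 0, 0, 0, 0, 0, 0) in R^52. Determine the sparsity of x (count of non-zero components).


Non-zero positions: [29, 34].
Sparsity = 2.

2


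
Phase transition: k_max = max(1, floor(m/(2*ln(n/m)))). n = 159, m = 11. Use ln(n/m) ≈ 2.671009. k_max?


n/m = 159/11.
ln(n/m) ≈ 2.671009.
2*ln(n/m) ≈ 5.342018.
m/(2*ln(n/m)) ≈ 11/5.342018 ≈ 2.0591.
floor = 2.
k_max = max(1, 2) = 2.

2


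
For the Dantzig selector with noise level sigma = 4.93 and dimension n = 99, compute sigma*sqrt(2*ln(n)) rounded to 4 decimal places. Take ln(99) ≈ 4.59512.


ln(99) ≈ 4.59512.
2*ln(n) ≈ 9.19024.
sqrt(2*ln(n)) ≈ sqrt(9.19024) ≈ 3.031541.
threshold ≈ 4.93*3.031541 = 14.94549713 ≈ 14.9455.

14.9455


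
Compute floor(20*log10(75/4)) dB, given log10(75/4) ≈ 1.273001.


||x||/||e|| = 75/4.
log10(75/4) ≈ 1.273001.
20*log10(||x||/||e||) ≈ 20*1.273001 = 25.46002.
floor(25.46002) = 25.

25


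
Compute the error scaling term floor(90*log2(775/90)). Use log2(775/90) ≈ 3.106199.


log2(n/k) = log2(775/90) ≈ 3.106199.
k*log2(n/k) ≈ 90*3.106199 = 279.55791.
floor(279.55791) = 279.

279


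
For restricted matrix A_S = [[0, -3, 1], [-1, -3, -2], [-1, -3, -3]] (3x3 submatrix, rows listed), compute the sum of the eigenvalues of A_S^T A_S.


Sum of eigenvalues of A_S^T A_S = trace(A_S^T A_S) = sum of squared column norms of A_S.
A_S^T A_S diagonal: [2, 27, 14].
trace = 2 + 27 + 14 = 43.

43


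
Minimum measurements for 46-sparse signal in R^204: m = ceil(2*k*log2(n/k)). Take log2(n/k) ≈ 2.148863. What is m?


log2(n/k) = log2(204/46) ≈ 2.148863.
2*k*log2(n/k) ≈ 2*46*2.148863 = 197.695396.
m = ceil(197.695396) = 198.

198


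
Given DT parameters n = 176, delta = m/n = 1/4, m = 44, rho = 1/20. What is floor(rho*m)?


m = 1/4*176 = 44.
rho = 1/20.
rho*m = 1/20*44 = 2.2.
k = floor(2.2) = 2.

2


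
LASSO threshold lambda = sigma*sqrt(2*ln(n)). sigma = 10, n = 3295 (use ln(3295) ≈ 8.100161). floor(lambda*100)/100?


ln(3295) ≈ 8.100161.
2*ln(n) ≈ 16.200322.
sqrt(2*ln(n)) ≈ sqrt(16.200322) ≈ 4.024962.
lambda ≈ 10*4.024962 = 40.24962.
floor(lambda*100)/100 = 40.24.

40.24


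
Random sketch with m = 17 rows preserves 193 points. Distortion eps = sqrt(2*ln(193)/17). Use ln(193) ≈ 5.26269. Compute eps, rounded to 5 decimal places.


ln(193) ≈ 5.26269.
2*ln(N)/m ≈ 2*5.26269/17 ≈ 0.61914.
eps = sqrt(0.61914) ≈ 0.7868545 ≈ 0.78685.

0.78685


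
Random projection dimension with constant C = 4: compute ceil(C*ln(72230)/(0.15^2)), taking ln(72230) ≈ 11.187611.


ln(72230) ≈ 11.187611.
eps^2 = 0.15^2 = 0.0225.
C*ln(N)/eps^2 ≈ 4*11.187611/0.0225 ≈ 1988.9086.
m = ceil(1988.9086) = 1989.

1989


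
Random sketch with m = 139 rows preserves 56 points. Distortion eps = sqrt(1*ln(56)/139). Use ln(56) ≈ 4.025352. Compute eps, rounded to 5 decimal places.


ln(56) ≈ 4.025352.
1*ln(N)/m ≈ 1*4.025352/139 ≈ 0.02895937.
eps = sqrt(0.02895937) ≈ 0.1701745 ≈ 0.17017.

0.17017


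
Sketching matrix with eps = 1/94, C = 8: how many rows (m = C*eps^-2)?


1/eps = 94.
(1/eps)^2 = 8836.
m = 8*8836 = 70688.

70688


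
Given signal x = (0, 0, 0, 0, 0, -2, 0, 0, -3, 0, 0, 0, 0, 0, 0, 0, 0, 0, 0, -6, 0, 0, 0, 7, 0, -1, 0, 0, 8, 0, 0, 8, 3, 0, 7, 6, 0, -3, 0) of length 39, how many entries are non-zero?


Non-zero positions: [5, 8, 19, 23, 25, 28, 31, 32, 34, 35, 37].
Sparsity = 11.

11


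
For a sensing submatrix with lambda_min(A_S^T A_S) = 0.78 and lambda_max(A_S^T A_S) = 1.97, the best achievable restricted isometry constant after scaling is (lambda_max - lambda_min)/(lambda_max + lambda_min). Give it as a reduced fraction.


lambda_max - lambda_min = 1.97 - 0.78 = 1.19.
lambda_max + lambda_min = 1.97 + 0.78 = 2.75.
delta = 1.19/2.75 = 119/275.

119/275


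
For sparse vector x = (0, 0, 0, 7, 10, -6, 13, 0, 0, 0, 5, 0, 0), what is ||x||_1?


Non-zero entries: [(3, 7), (4, 10), (5, -6), (6, 13), (10, 5)]
Absolute values: [7, 10, 6, 13, 5]
||x||_1 = sum = 41.

41


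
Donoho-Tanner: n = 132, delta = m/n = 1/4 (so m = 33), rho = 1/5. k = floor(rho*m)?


m = 1/4*132 = 33.
rho = 1/5.
rho*m = 1/5*33 = 6.6.
k = floor(6.6) = 6.

6


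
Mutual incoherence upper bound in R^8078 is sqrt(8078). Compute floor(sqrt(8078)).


89^2 = 7921 <= 8078 < 8100 = 90^2, so 89 <= sqrt(8078) < 90.
floor(sqrt(8078)) = 89.

89


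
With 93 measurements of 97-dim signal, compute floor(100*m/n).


100*m/n = 100*93/97 ≈ 95.8763.
floor = 95.

95


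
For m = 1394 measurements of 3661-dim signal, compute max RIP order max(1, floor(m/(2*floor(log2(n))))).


floor(log2(3661)) = 11.
2*11 = 22.
m/(2*floor(log2(n))) = 1394/22 ≈ 63.3636.
floor = 63.
k = max(1, 63) = 63.

63


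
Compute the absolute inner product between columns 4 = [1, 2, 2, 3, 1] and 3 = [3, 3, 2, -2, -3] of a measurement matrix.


Inner product: 1*3 + 2*3 + 2*2 + 3*-2 + 1*-3
Products: [3, 6, 4, -6, -3]
Sum = 4.
|dot| = 4.

4


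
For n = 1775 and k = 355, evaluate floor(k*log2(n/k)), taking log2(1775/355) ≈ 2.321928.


log2(n/k) = log2(1775/355) ≈ 2.321928.
k*log2(n/k) ≈ 355*2.321928 = 824.28444.
floor(824.28444) = 824.

824


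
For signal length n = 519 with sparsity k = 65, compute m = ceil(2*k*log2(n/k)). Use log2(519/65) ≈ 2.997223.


log2(n/k) = log2(519/65) ≈ 2.997223.
2*k*log2(n/k) ≈ 2*65*2.997223 = 389.63899.
m = ceil(389.63899) = 390.

390


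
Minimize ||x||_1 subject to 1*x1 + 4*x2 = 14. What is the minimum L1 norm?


Axis intercepts:
  x1 = 14, x2 = 0: L1 = 14
  x1 = 0, x2 = 7/2: L1 = 7/2
x* = (0, 7/2)
||x*||_1 = 7/2.

7/2


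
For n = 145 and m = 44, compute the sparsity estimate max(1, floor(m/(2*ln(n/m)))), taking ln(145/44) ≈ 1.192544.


n/m = 145/44.
ln(n/m) ≈ 1.192544.
2*ln(n/m) ≈ 2.385088.
m/(2*ln(n/m)) ≈ 44/2.385088 ≈ 18.448.
floor = 18.
k_max = max(1, 18) = 18.

18


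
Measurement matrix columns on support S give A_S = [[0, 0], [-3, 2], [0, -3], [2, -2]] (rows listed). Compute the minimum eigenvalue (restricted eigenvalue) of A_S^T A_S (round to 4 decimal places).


A_S^T A_S = [[13, -10], [-10, 17]].
trace = 30.
det = 121.
disc = trace^2 - 4*det = 900 - 4*121 = 416.
sqrt(416) ≈ 20.396078.
lam_min = (30 - sqrt(416))/2 ≈ (30 - 20.396078)/2 = 4.801961 ≈ 4.8020.

4.8020


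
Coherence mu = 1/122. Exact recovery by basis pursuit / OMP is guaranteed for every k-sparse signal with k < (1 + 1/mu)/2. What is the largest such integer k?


1/mu = 122.
1 + 1/mu = 123.
(1 + 1/mu)/2 = 61.5 is not an integer, so k_max = floor(61.5) = 61.

61


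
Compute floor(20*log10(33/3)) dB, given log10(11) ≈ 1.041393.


||x||/||e|| = 33/3 = 11.
log10(11) ≈ 1.041393.
20*log10(||x||/||e||) ≈ 20*1.041393 = 20.82786.
floor(20.82786) = 20.

20


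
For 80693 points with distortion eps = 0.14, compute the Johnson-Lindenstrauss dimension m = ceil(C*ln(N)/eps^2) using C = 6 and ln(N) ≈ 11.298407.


ln(80693) ≈ 11.298407.
eps^2 = 0.14^2 = 0.0196.
C*ln(N)/eps^2 ≈ 6*11.298407/0.0196 ≈ 3458.696.
m = ceil(3458.696) = 3459.

3459


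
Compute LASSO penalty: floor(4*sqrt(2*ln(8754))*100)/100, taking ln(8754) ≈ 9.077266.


ln(8754) ≈ 9.077266.
2*ln(n) ≈ 18.154532.
sqrt(2*ln(n)) ≈ sqrt(18.154532) ≈ 4.260814.
lambda ≈ 4*4.260814 = 17.043256.
floor(lambda*100)/100 = 17.04.

17.04


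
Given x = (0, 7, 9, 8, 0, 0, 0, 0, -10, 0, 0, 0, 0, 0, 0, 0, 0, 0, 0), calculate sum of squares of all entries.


Non-zero entries: [(1, 7), (2, 9), (3, 8), (8, -10)]
Squares: [49, 81, 64, 100]
||x||_2^2 = sum = 294.

294


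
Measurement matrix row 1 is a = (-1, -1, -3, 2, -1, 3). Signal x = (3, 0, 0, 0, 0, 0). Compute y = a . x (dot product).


Non-zero terms: ['-1*3']
Products: [-3]
y = sum = -3.

-3


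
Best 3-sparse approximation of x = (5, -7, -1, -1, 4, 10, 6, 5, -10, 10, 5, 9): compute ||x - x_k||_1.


Sorted |x_i| descending: [10, 10, 10, 9, 7, 6, 5, 5, 5, 4, 1, 1]
Keep top 3: [10, 10, 10]
Tail entries: [9, 7, 6, 5, 5, 5, 4, 1, 1]
L1 error = sum of tail = 43.

43


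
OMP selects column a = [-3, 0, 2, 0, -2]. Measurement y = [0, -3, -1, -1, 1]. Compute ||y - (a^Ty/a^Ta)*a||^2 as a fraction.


a^T a = 17.
a^T y = -4.
coeff = -4/17 = -4/17.
||r||^2 = 188/17.

188/17


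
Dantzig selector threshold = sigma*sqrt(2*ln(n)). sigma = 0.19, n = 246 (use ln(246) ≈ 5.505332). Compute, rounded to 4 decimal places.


ln(246) ≈ 5.505332.
2*ln(n) ≈ 11.010664.
sqrt(2*ln(n)) ≈ sqrt(11.010664) ≈ 3.318232.
threshold ≈ 0.19*3.318232 = 0.63046408 ≈ 0.6305.

0.6305


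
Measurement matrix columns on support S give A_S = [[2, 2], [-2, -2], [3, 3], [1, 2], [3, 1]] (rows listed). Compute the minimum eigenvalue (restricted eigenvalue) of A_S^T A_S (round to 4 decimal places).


A_S^T A_S = [[27, 22], [22, 22]].
trace = 49.
det = 110.
disc = trace^2 - 4*det = 2401 - 4*110 = 1961.
sqrt(1961) ≈ 44.283180.
lam_min = (49 - sqrt(1961))/2 ≈ (49 - 44.283180)/2 = 2.35841 ≈ 2.3584.

2.3584


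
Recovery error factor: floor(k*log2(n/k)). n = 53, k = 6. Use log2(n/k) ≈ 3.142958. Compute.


log2(n/k) = log2(53/6) ≈ 3.142958.
k*log2(n/k) ≈ 6*3.142958 = 18.857748.
floor(18.857748) = 18.

18


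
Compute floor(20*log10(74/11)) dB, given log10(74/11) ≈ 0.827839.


||x||/||e|| = 74/11.
log10(74/11) ≈ 0.827839.
20*log10(||x||/||e||) ≈ 20*0.827839 = 16.55678.
floor(16.55678) = 16.

16


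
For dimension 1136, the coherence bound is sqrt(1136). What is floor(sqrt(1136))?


33^2 = 1089 <= 1136 < 1156 = 34^2, so 33 <= sqrt(1136) < 34.
floor(sqrt(1136)) = 33.

33


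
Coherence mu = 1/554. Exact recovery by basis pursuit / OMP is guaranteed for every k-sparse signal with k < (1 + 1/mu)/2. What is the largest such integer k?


1/mu = 554.
1 + 1/mu = 555.
(1 + 1/mu)/2 = 277.5 is not an integer, so k_max = floor(277.5) = 277.

277


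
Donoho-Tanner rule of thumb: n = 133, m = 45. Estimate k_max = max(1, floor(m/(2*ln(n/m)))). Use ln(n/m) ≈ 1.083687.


n/m = 133/45.
ln(n/m) ≈ 1.083687.
2*ln(n/m) ≈ 2.167374.
m/(2*ln(n/m)) ≈ 45/2.167374 ≈ 20.7625.
floor = 20.
k_max = max(1, 20) = 20.

20


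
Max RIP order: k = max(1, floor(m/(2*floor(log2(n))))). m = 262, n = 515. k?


floor(log2(515)) = 9.
2*9 = 18.
m/(2*floor(log2(n))) = 262/18 ≈ 14.5556.
floor = 14.
k = max(1, 14) = 14.

14


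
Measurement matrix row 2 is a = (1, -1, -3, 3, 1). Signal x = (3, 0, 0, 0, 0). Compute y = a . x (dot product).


Non-zero terms: ['1*3']
Products: [3]
y = sum = 3.

3


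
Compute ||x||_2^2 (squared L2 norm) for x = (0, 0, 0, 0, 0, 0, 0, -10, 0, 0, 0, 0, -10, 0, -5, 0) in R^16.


Non-zero entries: [(7, -10), (12, -10), (14, -5)]
Squares: [100, 100, 25]
||x||_2^2 = sum = 225.

225


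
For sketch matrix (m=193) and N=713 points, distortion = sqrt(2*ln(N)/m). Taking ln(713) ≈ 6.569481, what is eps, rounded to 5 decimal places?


ln(713) ≈ 6.569481.
2*ln(N)/m ≈ 2*6.569481/193 ≈ 0.06807752.
eps = sqrt(0.06807752) ≈ 0.2609167 ≈ 0.26092.

0.26092


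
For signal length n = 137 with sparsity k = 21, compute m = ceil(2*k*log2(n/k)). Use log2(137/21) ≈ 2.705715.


log2(n/k) = log2(137/21) ≈ 2.705715.
2*k*log2(n/k) ≈ 2*21*2.705715 = 113.64003.
m = ceil(113.64003) = 114.

114


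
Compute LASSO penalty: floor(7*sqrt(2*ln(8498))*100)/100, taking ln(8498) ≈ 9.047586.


ln(8498) ≈ 9.047586.
2*ln(n) ≈ 18.095172.
sqrt(2*ln(n)) ≈ sqrt(18.095172) ≈ 4.253842.
lambda ≈ 7*4.253842 = 29.776894.
floor(lambda*100)/100 = 29.77.

29.77


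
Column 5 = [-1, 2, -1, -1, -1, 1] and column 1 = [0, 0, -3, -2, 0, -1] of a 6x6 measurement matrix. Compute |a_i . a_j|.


Inner product: -1*0 + 2*0 + -1*-3 + -1*-2 + -1*0 + 1*-1
Products: [0, 0, 3, 2, 0, -1]
Sum = 4.
|dot| = 4.

4


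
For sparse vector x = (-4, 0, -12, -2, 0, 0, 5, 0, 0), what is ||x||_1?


Non-zero entries: [(0, -4), (2, -12), (3, -2), (6, 5)]
Absolute values: [4, 12, 2, 5]
||x||_1 = sum = 23.

23


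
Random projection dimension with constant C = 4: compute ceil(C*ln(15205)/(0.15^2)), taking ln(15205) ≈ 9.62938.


ln(15205) ≈ 9.62938.
eps^2 = 0.15^2 = 0.0225.
C*ln(N)/eps^2 ≈ 4*9.62938/0.0225 ≈ 1711.8898.
m = ceil(1711.8898) = 1712.

1712


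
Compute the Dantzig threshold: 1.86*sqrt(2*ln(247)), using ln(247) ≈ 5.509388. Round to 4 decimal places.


ln(247) ≈ 5.509388.
2*ln(n) ≈ 11.018776.
sqrt(2*ln(n)) ≈ sqrt(11.018776) ≈ 3.319454.
threshold ≈ 1.86*3.319454 = 6.17418444 ≈ 6.1742.

6.1742


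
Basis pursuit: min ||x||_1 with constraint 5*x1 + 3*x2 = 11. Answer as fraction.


Axis intercepts:
  x1 = 11/5, x2 = 0: L1 = 11/5
  x1 = 0, x2 = 11/3: L1 = 11/3
x* = (11/5, 0)
||x*||_1 = 11/5.

11/5


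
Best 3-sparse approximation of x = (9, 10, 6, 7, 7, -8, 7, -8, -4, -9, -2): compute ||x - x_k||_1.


Sorted |x_i| descending: [10, 9, 9, 8, 8, 7, 7, 7, 6, 4, 2]
Keep top 3: [10, 9, 9]
Tail entries: [8, 8, 7, 7, 7, 6, 4, 2]
L1 error = sum of tail = 49.

49


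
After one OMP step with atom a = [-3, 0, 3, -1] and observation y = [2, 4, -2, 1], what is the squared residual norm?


a^T a = 19.
a^T y = -13.
coeff = -13/19 = -13/19.
||r||^2 = 306/19.

306/19


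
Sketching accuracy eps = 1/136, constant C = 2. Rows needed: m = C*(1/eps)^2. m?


1/eps = 136.
(1/eps)^2 = 18496.
m = 2*18496 = 36992.

36992


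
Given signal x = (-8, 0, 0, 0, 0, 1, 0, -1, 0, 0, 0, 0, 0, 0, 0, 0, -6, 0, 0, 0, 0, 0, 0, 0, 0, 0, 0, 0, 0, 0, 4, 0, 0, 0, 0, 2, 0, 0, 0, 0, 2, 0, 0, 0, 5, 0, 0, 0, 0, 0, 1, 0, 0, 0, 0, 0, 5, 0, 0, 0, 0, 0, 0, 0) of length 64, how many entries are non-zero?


Non-zero positions: [0, 5, 7, 16, 30, 35, 40, 44, 50, 56].
Sparsity = 10.

10


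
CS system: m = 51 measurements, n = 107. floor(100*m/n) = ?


100*m/n = 100*51/107 ≈ 47.6636.
floor = 47.

47


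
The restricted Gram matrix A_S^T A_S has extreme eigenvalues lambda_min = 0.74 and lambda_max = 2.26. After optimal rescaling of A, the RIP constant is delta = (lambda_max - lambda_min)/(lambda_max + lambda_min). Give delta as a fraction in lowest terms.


lambda_max - lambda_min = 2.26 - 0.74 = 1.52.
lambda_max + lambda_min = 2.26 + 0.74 = 3.00.
delta = 1.52/3.00 = 152/300 = 38/75.

38/75


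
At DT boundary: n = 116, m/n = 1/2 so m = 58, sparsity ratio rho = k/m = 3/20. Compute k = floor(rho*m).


m = 1/2*116 = 58.
rho = 3/20.
rho*m = 3/20*58 = 8.7.
k = floor(8.7) = 8.

8


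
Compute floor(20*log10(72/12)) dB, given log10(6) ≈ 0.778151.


||x||/||e|| = 72/12 = 6.
log10(6) ≈ 0.778151.
20*log10(||x||/||e||) ≈ 20*0.778151 = 15.56302.
floor(15.56302) = 15.

15


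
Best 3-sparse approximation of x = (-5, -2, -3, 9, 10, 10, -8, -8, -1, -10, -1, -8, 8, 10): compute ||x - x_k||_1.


Sorted |x_i| descending: [10, 10, 10, 10, 9, 8, 8, 8, 8, 5, 3, 2, 1, 1]
Keep top 3: [10, 10, 10]
Tail entries: [10, 9, 8, 8, 8, 8, 5, 3, 2, 1, 1]
L1 error = sum of tail = 63.

63


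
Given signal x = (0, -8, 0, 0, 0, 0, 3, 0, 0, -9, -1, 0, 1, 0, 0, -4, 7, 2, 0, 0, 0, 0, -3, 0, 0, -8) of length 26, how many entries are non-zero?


Non-zero positions: [1, 6, 9, 10, 12, 15, 16, 17, 22, 25].
Sparsity = 10.

10


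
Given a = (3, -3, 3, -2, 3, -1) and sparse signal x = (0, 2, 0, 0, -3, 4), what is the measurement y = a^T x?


Non-zero terms: ['-3*2', '3*-3', '-1*4']
Products: [-6, -9, -4]
y = sum = -19.

-19


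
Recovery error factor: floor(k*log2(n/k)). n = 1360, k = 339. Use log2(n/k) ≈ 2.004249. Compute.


log2(n/k) = log2(1360/339) ≈ 2.004249.
k*log2(n/k) ≈ 339*2.004249 = 679.440411.
floor(679.440411) = 679.

679


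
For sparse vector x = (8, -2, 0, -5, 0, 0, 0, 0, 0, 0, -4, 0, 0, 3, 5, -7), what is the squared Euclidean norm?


Non-zero entries: [(0, 8), (1, -2), (3, -5), (10, -4), (13, 3), (14, 5), (15, -7)]
Squares: [64, 4, 25, 16, 9, 25, 49]
||x||_2^2 = sum = 192.

192


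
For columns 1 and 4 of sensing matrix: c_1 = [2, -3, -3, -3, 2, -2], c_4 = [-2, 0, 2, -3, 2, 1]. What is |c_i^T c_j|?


Inner product: 2*-2 + -3*0 + -3*2 + -3*-3 + 2*2 + -2*1
Products: [-4, 0, -6, 9, 4, -2]
Sum = 1.
|dot| = 1.

1


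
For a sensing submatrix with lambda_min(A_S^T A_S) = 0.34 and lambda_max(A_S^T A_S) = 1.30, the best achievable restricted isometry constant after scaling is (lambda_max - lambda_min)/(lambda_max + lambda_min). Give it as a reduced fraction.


lambda_max - lambda_min = 1.30 - 0.34 = 0.96.
lambda_max + lambda_min = 1.30 + 0.34 = 1.64.
delta = 0.96/1.64 = 96/164 = 24/41.

24/41


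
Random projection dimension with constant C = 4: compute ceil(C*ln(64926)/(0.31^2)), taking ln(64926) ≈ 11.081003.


ln(64926) ≈ 11.081003.
eps^2 = 0.31^2 = 0.0961.
C*ln(N)/eps^2 ≈ 4*11.081003/0.0961 ≈ 461.228.
m = ceil(461.228) = 462.

462


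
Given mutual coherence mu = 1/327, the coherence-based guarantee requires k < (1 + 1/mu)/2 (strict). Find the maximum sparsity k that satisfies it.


1/mu = 327.
1 + 1/mu = 328.
(1 + 1/mu)/2 = 164 is an integer and the inequality is strict, so k_max = 164 - 1 = 163.

163


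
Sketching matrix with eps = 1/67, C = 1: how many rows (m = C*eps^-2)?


1/eps = 67.
(1/eps)^2 = 4489.
m = 1*4489 = 4489.

4489


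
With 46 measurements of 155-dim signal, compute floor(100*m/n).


100*m/n = 100*46/155 ≈ 29.6774.
floor = 29.

29


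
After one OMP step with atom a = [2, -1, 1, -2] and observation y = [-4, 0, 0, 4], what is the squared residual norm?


a^T a = 10.
a^T y = -16.
coeff = -16/10 = -8/5.
||r||^2 = 32/5.

32/5


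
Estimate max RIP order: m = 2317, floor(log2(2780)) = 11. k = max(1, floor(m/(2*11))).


floor(log2(2780)) = 11.
2*11 = 22.
m/(2*floor(log2(n))) = 2317/22 ≈ 105.3182.
floor = 105.
k = max(1, 105) = 105.

105


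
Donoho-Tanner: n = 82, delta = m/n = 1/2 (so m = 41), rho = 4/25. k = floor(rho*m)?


m = 1/2*82 = 41.
rho = 4/25.
rho*m = 4/25*41 = 6.56.
k = floor(6.56) = 6.

6


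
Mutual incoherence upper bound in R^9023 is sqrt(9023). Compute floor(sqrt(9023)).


94^2 = 8836 <= 9023 < 9025 = 95^2, so 94 <= sqrt(9023) < 95.
floor(sqrt(9023)) = 94.

94


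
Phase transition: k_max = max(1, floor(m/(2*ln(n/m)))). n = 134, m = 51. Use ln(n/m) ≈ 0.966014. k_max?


n/m = 134/51.
ln(n/m) ≈ 0.966014.
2*ln(n/m) ≈ 1.932028.
m/(2*ln(n/m)) ≈ 51/1.932028 ≈ 26.3971.
floor = 26.
k_max = max(1, 26) = 26.

26


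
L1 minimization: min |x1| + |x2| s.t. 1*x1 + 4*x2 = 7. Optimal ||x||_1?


Axis intercepts:
  x1 = 7, x2 = 0: L1 = 7
  x1 = 0, x2 = 7/4: L1 = 7/4
x* = (0, 7/4)
||x*||_1 = 7/4.

7/4


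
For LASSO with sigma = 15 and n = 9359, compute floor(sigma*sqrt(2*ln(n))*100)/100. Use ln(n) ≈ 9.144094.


ln(9359) ≈ 9.144094.
2*ln(n) ≈ 18.288188.
sqrt(2*ln(n)) ≈ sqrt(18.288188) ≈ 4.276469.
lambda ≈ 15*4.276469 = 64.147035.
floor(lambda*100)/100 = 64.14.

64.14


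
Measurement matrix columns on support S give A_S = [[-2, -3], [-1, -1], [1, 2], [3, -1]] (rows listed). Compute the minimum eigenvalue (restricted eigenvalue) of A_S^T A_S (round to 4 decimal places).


A_S^T A_S = [[15, 6], [6, 15]].
trace = 30.
det = 189.
disc = trace^2 - 4*det = 900 - 4*189 = 144.
sqrt(144) = 12.
lam_min = (30 - 12)/2 = 9 = 9.0000.

9.0000


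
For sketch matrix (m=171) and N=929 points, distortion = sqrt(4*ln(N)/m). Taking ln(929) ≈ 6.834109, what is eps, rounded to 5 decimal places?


ln(929) ≈ 6.834109.
4*ln(N)/m ≈ 4*6.834109/171 ≈ 0.1598622.
eps = sqrt(0.1598622) ≈ 0.3998277 ≈ 0.39983.

0.39983


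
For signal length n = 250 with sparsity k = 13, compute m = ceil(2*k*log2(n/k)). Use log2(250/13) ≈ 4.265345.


log2(n/k) = log2(250/13) ≈ 4.265345.
2*k*log2(n/k) ≈ 2*13*4.265345 = 110.89897.
m = ceil(110.89897) = 111.

111


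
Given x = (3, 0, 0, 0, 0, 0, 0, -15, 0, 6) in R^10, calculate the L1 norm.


Non-zero entries: [(0, 3), (7, -15), (9, 6)]
Absolute values: [3, 15, 6]
||x||_1 = sum = 24.

24


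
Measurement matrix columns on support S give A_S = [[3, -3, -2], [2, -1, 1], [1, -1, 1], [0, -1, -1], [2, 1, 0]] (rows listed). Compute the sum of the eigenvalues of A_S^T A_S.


Sum of eigenvalues of A_S^T A_S = trace(A_S^T A_S) = sum of squared column norms of A_S.
A_S^T A_S diagonal: [18, 13, 7].
trace = 18 + 13 + 7 = 38.

38


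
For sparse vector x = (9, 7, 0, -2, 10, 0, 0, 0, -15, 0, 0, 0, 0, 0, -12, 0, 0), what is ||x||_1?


Non-zero entries: [(0, 9), (1, 7), (3, -2), (4, 10), (8, -15), (14, -12)]
Absolute values: [9, 7, 2, 10, 15, 12]
||x||_1 = sum = 55.

55


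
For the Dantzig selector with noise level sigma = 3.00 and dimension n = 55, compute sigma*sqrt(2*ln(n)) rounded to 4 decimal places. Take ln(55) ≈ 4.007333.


ln(55) ≈ 4.007333.
2*ln(n) ≈ 8.014666.
sqrt(2*ln(n)) ≈ sqrt(8.014666) ≈ 2.831019.
threshold ≈ 3.00*2.831019 = 8.493057 ≈ 8.4931.

8.4931


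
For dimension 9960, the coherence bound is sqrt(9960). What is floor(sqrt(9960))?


99^2 = 9801 <= 9960 < 10000 = 100^2, so 99 <= sqrt(9960) < 100.
floor(sqrt(9960)) = 99.

99


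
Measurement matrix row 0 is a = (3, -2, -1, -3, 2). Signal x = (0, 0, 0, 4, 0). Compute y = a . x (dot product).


Non-zero terms: ['-3*4']
Products: [-12]
y = sum = -12.

-12


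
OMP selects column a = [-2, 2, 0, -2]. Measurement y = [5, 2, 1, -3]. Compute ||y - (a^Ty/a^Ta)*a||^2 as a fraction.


a^T a = 12.
a^T y = 0.
coeff = 0/12 = 0.
||r||^2 = 39.

39


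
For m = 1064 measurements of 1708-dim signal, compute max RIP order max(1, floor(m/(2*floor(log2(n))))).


floor(log2(1708)) = 10.
2*10 = 20.
m/(2*floor(log2(n))) = 1064/20 ≈ 53.2.
floor = 53.
k = max(1, 53) = 53.

53


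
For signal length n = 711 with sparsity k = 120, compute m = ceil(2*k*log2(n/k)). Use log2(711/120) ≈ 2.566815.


log2(n/k) = log2(711/120) ≈ 2.566815.
2*k*log2(n/k) ≈ 2*120*2.566815 = 616.0356.
m = ceil(616.0356) = 617.

617


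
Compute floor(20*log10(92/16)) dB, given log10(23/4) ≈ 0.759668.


||x||/||e|| = 92/16 = 23/4.
log10(23/4) ≈ 0.759668.
20*log10(||x||/||e||) ≈ 20*0.759668 = 15.19336.
floor(15.19336) = 15.

15


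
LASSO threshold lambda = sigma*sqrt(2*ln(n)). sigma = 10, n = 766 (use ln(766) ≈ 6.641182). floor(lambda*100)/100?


ln(766) ≈ 6.641182.
2*ln(n) ≈ 13.282364.
sqrt(2*ln(n)) ≈ sqrt(13.282364) ≈ 3.644498.
lambda ≈ 10*3.644498 = 36.44498.
floor(lambda*100)/100 = 36.44.

36.44


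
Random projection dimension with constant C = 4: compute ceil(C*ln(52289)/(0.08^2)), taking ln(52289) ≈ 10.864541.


ln(52289) ≈ 10.864541.
eps^2 = 0.08^2 = 0.0064.
C*ln(N)/eps^2 ≈ 4*10.864541/0.0064 ≈ 6790.3381.
m = ceil(6790.3381) = 6791.

6791


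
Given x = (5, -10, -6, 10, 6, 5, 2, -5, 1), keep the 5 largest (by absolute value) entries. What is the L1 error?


Sorted |x_i| descending: [10, 10, 6, 6, 5, 5, 5, 2, 1]
Keep top 5: [10, 10, 6, 6, 5]
Tail entries: [5, 5, 2, 1]
L1 error = sum of tail = 13.

13


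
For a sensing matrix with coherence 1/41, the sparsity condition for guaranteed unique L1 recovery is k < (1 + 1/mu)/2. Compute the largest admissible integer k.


1/mu = 41.
1 + 1/mu = 42.
(1 + 1/mu)/2 = 21 is an integer and the inequality is strict, so k_max = 21 - 1 = 20.

20


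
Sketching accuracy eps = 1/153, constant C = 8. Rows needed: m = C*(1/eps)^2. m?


1/eps = 153.
(1/eps)^2 = 23409.
m = 8*23409 = 187272.

187272


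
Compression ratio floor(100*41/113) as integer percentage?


100*m/n = 100*41/113 ≈ 36.2832.
floor = 36.

36


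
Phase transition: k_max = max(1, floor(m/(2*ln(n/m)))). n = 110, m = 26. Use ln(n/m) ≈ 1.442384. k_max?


n/m = 110/26 = 55/13.
ln(n/m) ≈ 1.442384.
2*ln(n/m) ≈ 2.884768.
m/(2*ln(n/m)) ≈ 26/2.884768 ≈ 9.0129.
floor = 9.
k_max = max(1, 9) = 9.

9


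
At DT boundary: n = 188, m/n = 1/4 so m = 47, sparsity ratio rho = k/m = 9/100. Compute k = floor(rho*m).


m = 1/4*188 = 47.
rho = 9/100.
rho*m = 9/100*47 = 4.23.
k = floor(4.23) = 4.

4


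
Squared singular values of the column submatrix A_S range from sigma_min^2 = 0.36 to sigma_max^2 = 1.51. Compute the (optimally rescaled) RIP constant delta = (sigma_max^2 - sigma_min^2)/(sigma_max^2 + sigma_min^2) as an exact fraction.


lambda_max - lambda_min = 1.51 - 0.36 = 1.15.
lambda_max + lambda_min = 1.51 + 0.36 = 1.87.
delta = 1.15/1.87 = 115/187.

115/187
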